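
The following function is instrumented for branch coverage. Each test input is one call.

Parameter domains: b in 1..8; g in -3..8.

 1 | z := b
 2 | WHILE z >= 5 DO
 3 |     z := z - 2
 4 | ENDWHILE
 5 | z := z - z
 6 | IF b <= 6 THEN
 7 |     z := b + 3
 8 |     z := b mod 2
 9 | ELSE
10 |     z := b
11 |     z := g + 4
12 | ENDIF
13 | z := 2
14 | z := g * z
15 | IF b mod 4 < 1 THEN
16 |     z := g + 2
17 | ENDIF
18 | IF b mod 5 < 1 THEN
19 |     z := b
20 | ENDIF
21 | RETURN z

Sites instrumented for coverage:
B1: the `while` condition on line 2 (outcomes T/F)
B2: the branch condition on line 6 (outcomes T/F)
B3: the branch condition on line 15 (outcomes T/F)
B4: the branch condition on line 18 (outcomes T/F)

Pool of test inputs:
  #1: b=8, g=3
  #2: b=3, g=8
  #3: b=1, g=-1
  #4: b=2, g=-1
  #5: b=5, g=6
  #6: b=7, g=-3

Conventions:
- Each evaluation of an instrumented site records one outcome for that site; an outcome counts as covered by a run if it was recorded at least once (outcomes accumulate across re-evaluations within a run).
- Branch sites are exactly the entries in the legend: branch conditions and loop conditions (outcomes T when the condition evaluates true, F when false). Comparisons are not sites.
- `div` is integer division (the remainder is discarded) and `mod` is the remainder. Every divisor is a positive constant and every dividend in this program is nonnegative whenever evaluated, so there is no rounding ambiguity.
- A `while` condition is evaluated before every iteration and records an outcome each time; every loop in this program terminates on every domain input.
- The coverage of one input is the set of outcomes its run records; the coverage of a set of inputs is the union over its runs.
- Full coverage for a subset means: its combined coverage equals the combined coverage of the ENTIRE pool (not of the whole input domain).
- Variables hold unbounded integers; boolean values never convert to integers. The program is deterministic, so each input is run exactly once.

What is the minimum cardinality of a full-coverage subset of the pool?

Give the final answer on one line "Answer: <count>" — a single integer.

#1 (b=8, g=3) -> B1->T, B1->T, B1->F, B2->F, B3->T, B4->F; covered: B1=T, B1=F, B2=F, B3=T, B4=F
#2 (b=3, g=8) -> B1->F, B2->T, B3->F, B4->F; covered: B1=F, B2=T, B3=F, B4=F
#3 (b=1, g=-1) -> B1->F, B2->T, B3->F, B4->F; covered: B1=F, B2=T, B3=F, B4=F
#4 (b=2, g=-1) -> B1->F, B2->T, B3->F, B4->F; covered: B1=F, B2=T, B3=F, B4=F
#5 (b=5, g=6) -> B1->T, B1->F, B2->T, B3->F, B4->T; covered: B1=T, B1=F, B2=T, B3=F, B4=T
#6 (b=7, g=-3) -> B1->T, B1->T, B1->F, B2->F, B3->F, B4->F; covered: B1=T, B1=F, B2=F, B3=F, B4=F
pool-wide coverage (8 outcomes): B1=T, B1=F, B2=T, B2=F, B3=T, B3=F, B4=T, B4=F
no size-1 subset reaches all 8 outcomes (best union: 5/8)
at size 2, {1, 5} reaches all 8 outcomes; every lexicographically earlier size-2 subset fails

Answer: 2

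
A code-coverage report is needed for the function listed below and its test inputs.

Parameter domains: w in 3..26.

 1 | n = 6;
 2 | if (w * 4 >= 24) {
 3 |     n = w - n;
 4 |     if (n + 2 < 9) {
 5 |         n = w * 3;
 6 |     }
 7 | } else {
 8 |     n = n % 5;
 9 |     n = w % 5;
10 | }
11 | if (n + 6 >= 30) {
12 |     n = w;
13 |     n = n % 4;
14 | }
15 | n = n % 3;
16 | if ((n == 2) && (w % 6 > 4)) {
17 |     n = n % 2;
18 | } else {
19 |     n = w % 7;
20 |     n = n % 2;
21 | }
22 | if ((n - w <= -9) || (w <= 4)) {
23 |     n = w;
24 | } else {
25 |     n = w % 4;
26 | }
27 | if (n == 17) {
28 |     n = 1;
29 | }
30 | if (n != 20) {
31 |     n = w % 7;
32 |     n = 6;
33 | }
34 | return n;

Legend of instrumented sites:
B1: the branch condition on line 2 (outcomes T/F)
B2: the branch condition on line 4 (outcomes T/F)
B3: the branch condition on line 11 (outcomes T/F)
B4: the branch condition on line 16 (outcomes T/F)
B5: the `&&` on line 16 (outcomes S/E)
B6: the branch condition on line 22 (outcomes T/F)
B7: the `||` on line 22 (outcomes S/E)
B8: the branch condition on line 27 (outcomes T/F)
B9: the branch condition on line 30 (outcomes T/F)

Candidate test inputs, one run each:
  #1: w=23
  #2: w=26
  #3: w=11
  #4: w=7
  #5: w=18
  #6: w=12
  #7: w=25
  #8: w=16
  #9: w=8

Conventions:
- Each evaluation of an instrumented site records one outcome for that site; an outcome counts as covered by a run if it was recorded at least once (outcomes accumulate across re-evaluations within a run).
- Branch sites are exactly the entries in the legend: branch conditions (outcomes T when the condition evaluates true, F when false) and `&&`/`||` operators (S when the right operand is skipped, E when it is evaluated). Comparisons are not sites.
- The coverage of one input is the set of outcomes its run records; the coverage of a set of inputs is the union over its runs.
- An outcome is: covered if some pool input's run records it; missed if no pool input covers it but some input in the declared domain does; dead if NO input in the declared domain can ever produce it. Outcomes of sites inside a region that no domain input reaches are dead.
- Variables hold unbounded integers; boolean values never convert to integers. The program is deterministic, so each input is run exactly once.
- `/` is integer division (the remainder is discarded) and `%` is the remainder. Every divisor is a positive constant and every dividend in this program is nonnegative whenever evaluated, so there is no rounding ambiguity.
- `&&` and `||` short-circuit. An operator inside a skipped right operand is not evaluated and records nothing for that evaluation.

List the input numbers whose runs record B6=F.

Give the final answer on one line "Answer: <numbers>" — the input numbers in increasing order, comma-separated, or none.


input #1 (w=23): does not record B6=F
input #2 (w=26): does not record B6=F
input #3 (w=11): does not record B6=F
input #4 (w=7): records B6=F
input #5 (w=18): does not record B6=F
input #6 (w=12): does not record B6=F
input #7 (w=25): does not record B6=F
input #8 (w=16): does not record B6=F
input #9 (w=8): records B6=F
Answer: 4, 9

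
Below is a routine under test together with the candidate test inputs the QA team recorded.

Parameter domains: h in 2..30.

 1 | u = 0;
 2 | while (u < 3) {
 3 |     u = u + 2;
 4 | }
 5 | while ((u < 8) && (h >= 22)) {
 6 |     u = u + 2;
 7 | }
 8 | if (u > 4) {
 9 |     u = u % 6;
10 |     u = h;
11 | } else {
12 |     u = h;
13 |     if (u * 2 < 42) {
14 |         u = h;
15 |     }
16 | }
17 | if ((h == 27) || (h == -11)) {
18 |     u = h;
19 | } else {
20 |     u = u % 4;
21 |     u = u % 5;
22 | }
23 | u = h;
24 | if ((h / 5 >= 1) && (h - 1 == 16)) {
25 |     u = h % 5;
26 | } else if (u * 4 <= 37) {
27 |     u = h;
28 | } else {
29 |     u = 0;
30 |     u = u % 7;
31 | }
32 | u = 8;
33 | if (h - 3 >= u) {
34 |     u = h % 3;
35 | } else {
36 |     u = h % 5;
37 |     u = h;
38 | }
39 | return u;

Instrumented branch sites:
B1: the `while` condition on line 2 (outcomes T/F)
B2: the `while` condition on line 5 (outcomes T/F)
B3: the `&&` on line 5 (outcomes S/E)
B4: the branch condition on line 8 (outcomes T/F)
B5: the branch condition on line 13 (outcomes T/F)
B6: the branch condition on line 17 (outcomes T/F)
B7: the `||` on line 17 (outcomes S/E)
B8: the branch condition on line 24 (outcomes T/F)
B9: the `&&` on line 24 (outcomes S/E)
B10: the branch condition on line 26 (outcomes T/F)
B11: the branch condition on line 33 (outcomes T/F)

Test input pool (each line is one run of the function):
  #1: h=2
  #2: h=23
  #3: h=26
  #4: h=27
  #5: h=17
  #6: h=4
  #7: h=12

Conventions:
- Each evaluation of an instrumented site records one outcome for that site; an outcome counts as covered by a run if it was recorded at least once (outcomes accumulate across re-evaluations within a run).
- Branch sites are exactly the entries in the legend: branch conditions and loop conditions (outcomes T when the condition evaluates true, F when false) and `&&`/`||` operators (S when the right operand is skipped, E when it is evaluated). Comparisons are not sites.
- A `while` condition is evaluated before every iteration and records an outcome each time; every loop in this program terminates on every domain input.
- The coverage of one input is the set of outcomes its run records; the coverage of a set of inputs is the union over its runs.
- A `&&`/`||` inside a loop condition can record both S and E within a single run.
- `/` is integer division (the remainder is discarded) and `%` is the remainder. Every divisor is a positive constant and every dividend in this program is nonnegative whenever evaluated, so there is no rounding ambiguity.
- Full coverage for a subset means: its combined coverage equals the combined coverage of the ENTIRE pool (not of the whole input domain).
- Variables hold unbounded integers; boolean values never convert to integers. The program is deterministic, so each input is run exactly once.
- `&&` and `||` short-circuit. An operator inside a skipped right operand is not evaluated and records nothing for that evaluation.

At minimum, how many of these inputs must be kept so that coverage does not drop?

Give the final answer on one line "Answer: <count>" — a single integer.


input #1, h=2: events B1->T, B1->T, B1->F, B3->E, B2->F, B4->F, B5->T, B7->E, B6->F, B9->S, B8->F, B10->T, B11->F; outcomes B1=T, B1=F, B2=F, B3=E, B4=F, B5=T, B6=F, B7=E, B8=F, B9=S, B10=T, B11=F
input #2, h=23: events B1->T, B1->T, B1->F, B3->E, B2->T, B3->E, B2->T, B3->S, B2->F, B4->T, B7->E, B6->F, B9->E, B8->F, ...; outcomes B1=T, B1=F, B2=T, B2=F, B3=S, B3=E, B4=T, B6=F, B7=E, B8=F, B9=E, B10=F, B11=T
input #3, h=26: events B1->T, B1->T, B1->F, B3->E, B2->T, B3->E, B2->T, B3->S, B2->F, B4->T, B7->E, B6->F, B9->E, B8->F, ...; outcomes B1=T, B1=F, B2=T, B2=F, B3=S, B3=E, B4=T, B6=F, B7=E, B8=F, B9=E, B10=F, B11=T
input #4, h=27: events B1->T, B1->T, B1->F, B3->E, B2->T, B3->E, B2->T, B3->S, B2->F, B4->T, B7->S, B6->T, B9->E, B8->F, ...; outcomes B1=T, B1=F, B2=T, B2=F, B3=S, B3=E, B4=T, B6=T, B7=S, B8=F, B9=E, B10=F, B11=T
input #5, h=17: events B1->T, B1->T, B1->F, B3->E, B2->F, B4->F, B5->T, B7->E, B6->F, B9->E, B8->T, B11->T; outcomes B1=T, B1=F, B2=F, B3=E, B4=F, B5=T, B6=F, B7=E, B8=T, B9=E, B11=T
input #6, h=4: events B1->T, B1->T, B1->F, B3->E, B2->F, B4->F, B5->T, B7->E, B6->F, B9->S, B8->F, B10->T, B11->F; outcomes B1=T, B1=F, B2=F, B3=E, B4=F, B5=T, B6=F, B7=E, B8=F, B9=S, B10=T, B11=F
input #7, h=12: events B1->T, B1->T, B1->F, B3->E, B2->F, B4->F, B5->T, B7->E, B6->F, B9->E, B8->F, B10->F, B11->T; outcomes B1=T, B1=F, B2=F, B3=E, B4=F, B5=T, B6=F, B7=E, B8=F, B9=E, B10=F, B11=T
union over all inputs: B1=T, B1=F, B2=T, B2=F, B3=S, B3=E, B4=T, B4=F, B5=T, B6=T, B6=F, B7=S, B7=E, B8=T, B8=F, B9=S, B9=E, B10=T, B10=F, B11=T, B11=F (21 outcomes)
no size-1 subset reaches all 21 outcomes (best union: 13/21)
no size-2 subset reaches all 21 outcomes (best union: 20/21)
at size 3, {1, 4, 5} reaches all 21 outcomes; every lexicographically earlier size-3 subset fails
Answer: 3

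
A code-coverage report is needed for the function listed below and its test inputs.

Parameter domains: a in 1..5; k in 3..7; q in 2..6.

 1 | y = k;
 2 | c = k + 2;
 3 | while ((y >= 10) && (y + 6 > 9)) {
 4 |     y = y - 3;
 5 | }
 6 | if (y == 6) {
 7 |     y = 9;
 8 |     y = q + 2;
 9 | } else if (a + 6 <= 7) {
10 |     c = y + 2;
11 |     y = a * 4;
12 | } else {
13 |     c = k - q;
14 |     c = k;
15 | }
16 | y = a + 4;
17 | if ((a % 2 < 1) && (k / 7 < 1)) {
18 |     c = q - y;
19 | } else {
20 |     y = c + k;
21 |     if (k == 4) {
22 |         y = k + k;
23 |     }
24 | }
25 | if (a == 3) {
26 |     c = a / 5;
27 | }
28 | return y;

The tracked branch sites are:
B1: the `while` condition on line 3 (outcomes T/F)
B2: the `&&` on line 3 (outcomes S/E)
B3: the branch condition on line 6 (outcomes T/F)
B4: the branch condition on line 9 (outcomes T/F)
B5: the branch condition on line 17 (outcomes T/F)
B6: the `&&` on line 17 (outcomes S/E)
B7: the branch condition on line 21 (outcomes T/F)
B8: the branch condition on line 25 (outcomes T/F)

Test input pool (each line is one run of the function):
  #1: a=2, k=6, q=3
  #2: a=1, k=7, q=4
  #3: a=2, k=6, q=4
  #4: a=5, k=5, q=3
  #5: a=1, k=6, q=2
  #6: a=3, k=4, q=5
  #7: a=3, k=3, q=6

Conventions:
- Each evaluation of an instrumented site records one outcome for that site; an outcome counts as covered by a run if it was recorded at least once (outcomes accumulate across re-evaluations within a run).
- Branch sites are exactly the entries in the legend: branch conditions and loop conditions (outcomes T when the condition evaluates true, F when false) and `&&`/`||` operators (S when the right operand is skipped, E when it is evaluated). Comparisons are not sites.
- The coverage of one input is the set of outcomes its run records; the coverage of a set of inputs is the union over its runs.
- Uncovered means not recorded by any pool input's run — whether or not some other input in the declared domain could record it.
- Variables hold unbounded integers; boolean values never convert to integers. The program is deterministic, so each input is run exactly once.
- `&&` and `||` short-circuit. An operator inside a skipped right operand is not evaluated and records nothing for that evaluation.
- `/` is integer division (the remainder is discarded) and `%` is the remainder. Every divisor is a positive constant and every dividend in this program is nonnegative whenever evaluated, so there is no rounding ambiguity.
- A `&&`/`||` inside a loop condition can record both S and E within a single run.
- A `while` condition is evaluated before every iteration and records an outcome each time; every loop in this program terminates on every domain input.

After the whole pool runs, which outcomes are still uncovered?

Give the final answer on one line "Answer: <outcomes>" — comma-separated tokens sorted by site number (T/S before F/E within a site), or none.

#1 (a=2, k=6, q=3) -> B2->S, B1->F, B3->T, B6->E, B5->T, B8->F; covered: B1=F, B2=S, B3=T, B5=T, B6=E, B8=F
#2 (a=1, k=7, q=4) -> B2->S, B1->F, B3->F, B4->T, B6->S, B5->F, B7->F, B8->F; covered: B1=F, B2=S, B3=F, B4=T, B5=F, B6=S, B7=F, B8=F
#3 (a=2, k=6, q=4) -> B2->S, B1->F, B3->T, B6->E, B5->T, B8->F; covered: B1=F, B2=S, B3=T, B5=T, B6=E, B8=F
#4 (a=5, k=5, q=3) -> B2->S, B1->F, B3->F, B4->F, B6->S, B5->F, B7->F, B8->F; covered: B1=F, B2=S, B3=F, B4=F, B5=F, B6=S, B7=F, B8=F
#5 (a=1, k=6, q=2) -> B2->S, B1->F, B3->T, B6->S, B5->F, B7->F, B8->F; covered: B1=F, B2=S, B3=T, B5=F, B6=S, B7=F, B8=F
#6 (a=3, k=4, q=5) -> B2->S, B1->F, B3->F, B4->F, B6->S, B5->F, B7->T, B8->T; covered: B1=F, B2=S, B3=F, B4=F, B5=F, B6=S, B7=T, B8=T
#7 (a=3, k=3, q=6) -> B2->S, B1->F, B3->F, B4->F, B6->S, B5->F, B7->F, B8->T; covered: B1=F, B2=S, B3=F, B4=F, B5=F, B6=S, B7=F, B8=T
union over the pool: B1=F, B2=S, B3=T, B3=F, B4=T, B4=F, B5=T, B5=F, B6=S, B6=E, B7=T, B7=F, B8=T, B8=F
uncovered (2 of 16): B1=T, B2=E

Answer: B1=T, B2=E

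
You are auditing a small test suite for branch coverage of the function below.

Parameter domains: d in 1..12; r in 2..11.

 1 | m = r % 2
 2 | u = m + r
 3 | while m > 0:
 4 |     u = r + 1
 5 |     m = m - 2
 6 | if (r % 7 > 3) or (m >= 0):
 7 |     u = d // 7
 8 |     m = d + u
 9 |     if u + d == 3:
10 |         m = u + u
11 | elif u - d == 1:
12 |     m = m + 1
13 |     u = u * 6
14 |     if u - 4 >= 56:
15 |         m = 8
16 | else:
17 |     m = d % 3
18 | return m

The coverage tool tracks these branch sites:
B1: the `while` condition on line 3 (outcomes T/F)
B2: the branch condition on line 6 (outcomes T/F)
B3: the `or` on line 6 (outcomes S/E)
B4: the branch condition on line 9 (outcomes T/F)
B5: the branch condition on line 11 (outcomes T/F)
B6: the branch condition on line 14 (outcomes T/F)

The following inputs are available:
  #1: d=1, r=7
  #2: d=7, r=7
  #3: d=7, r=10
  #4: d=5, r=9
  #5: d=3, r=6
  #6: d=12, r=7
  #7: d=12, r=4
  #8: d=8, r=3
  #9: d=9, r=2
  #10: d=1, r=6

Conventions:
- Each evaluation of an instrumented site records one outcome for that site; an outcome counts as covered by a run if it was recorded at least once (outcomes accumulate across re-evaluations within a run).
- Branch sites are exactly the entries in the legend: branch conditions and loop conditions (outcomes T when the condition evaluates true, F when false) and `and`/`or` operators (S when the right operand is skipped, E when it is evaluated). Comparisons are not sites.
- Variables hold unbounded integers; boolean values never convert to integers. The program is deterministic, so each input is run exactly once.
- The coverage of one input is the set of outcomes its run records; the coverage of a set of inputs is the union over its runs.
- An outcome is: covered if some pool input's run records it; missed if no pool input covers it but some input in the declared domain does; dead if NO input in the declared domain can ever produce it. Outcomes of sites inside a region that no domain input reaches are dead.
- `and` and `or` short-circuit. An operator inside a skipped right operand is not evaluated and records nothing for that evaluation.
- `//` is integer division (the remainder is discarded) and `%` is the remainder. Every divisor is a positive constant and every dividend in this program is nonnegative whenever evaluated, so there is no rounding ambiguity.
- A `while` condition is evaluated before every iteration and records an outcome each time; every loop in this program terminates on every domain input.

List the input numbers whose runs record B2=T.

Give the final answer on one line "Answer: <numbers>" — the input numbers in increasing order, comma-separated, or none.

input #1 (d=1, r=7): never hits B2=T
input #2 (d=7, r=7): never hits B2=T
input #3 (d=7, r=10): hits B2=T
input #4 (d=5, r=9): never hits B2=T
input #5 (d=3, r=6): hits B2=T
input #6 (d=12, r=7): never hits B2=T
input #7 (d=12, r=4): hits B2=T
input #8 (d=8, r=3): never hits B2=T
input #9 (d=9, r=2): hits B2=T
input #10 (d=1, r=6): hits B2=T

Answer: 3, 5, 7, 9, 10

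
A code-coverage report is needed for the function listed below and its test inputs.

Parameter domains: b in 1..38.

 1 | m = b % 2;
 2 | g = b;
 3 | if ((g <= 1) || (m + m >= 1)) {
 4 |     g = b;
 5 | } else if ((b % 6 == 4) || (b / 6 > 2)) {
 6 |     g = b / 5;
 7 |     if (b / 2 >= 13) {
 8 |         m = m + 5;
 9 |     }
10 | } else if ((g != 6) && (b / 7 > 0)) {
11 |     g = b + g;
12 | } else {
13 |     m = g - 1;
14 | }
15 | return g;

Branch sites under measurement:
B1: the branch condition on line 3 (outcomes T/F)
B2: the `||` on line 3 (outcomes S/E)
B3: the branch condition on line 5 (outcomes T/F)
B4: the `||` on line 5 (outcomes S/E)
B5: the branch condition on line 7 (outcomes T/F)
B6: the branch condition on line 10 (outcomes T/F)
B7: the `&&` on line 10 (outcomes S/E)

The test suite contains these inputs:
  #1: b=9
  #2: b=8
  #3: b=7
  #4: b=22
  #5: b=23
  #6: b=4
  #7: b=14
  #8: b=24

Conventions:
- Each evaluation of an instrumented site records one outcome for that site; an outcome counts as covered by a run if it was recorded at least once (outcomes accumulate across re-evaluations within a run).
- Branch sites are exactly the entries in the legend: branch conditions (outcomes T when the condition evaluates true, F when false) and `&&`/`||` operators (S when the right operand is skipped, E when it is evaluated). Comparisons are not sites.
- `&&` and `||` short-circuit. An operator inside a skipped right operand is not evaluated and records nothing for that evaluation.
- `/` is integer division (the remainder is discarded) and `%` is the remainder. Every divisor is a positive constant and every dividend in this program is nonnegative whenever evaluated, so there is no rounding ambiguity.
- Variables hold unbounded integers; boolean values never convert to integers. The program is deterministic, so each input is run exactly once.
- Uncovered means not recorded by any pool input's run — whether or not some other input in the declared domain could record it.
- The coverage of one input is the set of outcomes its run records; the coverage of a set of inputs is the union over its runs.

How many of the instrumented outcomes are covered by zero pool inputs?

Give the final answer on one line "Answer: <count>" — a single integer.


input #1, b=9: events B2->E, B1->T; outcomes B1=T, B2=E
input #2, b=8: events B2->E, B1->F, B4->E, B3->F, B7->E, B6->T; outcomes B1=F, B2=E, B3=F, B4=E, B6=T, B7=E
input #3, b=7: events B2->E, B1->T; outcomes B1=T, B2=E
input #4, b=22: events B2->E, B1->F, B4->S, B3->T, B5->F; outcomes B1=F, B2=E, B3=T, B4=S, B5=F
input #5, b=23: events B2->E, B1->T; outcomes B1=T, B2=E
input #6, b=4: events B2->E, B1->F, B4->S, B3->T, B5->F; outcomes B1=F, B2=E, B3=T, B4=S, B5=F
input #7, b=14: events B2->E, B1->F, B4->E, B3->F, B7->E, B6->T; outcomes B1=F, B2=E, B3=F, B4=E, B6=T, B7=E
input #8, b=24: events B2->E, B1->F, B4->E, B3->T, B5->F; outcomes B1=F, B2=E, B3=T, B4=E, B5=F
union over the pool: B1=T, B1=F, B2=E, B3=T, B3=F, B4=S, B4=E, B5=F, B6=T, B7=E
uncovered (4 of 14): B2=S, B5=T, B6=F, B7=S
Answer: 4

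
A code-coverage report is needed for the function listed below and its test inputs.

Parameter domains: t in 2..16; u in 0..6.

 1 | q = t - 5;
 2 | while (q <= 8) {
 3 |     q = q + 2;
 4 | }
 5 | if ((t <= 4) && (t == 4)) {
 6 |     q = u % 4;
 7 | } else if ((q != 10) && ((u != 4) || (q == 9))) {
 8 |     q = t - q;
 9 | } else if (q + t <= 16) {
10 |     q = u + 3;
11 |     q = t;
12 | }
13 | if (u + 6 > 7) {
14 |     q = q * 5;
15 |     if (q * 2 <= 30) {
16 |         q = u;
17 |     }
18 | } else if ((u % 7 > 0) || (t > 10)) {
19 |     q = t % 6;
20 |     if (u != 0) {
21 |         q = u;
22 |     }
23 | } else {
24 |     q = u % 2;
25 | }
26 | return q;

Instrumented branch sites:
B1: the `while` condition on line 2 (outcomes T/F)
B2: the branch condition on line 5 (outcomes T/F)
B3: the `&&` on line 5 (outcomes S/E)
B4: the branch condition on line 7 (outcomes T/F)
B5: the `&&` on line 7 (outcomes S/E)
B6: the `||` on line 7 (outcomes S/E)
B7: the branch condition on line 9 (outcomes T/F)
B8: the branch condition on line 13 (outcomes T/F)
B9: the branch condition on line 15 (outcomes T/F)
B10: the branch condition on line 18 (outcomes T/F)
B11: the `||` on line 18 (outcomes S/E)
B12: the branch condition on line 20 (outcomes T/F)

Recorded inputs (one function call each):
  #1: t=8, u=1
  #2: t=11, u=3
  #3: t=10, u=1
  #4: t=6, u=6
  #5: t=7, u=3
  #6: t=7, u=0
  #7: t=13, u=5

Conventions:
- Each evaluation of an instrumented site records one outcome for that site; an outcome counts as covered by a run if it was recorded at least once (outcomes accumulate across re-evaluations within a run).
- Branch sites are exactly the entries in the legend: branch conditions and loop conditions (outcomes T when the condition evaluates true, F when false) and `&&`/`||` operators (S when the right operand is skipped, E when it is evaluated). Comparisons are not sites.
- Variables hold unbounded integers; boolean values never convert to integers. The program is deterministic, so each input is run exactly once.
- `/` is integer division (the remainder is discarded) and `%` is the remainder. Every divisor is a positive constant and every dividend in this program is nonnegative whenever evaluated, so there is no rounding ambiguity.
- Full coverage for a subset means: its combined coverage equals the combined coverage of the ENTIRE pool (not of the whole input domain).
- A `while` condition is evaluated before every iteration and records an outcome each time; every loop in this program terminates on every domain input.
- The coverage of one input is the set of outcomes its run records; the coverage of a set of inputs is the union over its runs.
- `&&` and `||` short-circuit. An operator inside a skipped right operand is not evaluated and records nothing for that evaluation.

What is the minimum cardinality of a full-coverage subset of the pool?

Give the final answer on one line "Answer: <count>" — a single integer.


input #1, t=8, u=1: outcomes B1=T, B1=F, B2=F, B3=S, B4=T, B5=E, B6=S, B8=F, B10=T, B11=S, B12=T
input #2, t=11, u=3: outcomes B1=T, B1=F, B2=F, B3=S, B4=F, B5=S, B7=F, B8=T, B9=F
input #3, t=10, u=1: outcomes B1=T, B1=F, B2=F, B3=S, B4=T, B5=E, B6=S, B8=F, B10=T, B11=S, B12=T
input #4, t=6, u=6: outcomes B1=T, B1=F, B2=F, B3=S, B4=T, B5=E, B6=S, B8=T, B9=T
input #5, t=7, u=3: outcomes B1=T, B1=F, B2=F, B3=S, B4=F, B5=S, B7=F, B8=T, B9=F
input #6, t=7, u=0: outcomes B1=T, B1=F, B2=F, B3=S, B4=F, B5=S, B7=F, B8=F, B10=F, B11=E
input #7, t=13, u=5: outcomes B1=T, B1=F, B2=F, B3=S, B4=F, B5=S, B7=F, B8=T, B9=F
pool-wide coverage (19 outcomes): B1=T, B1=F, B2=F, B3=S, B4=T, B4=F, B5=S, B5=E, B6=S, B7=F, B8=T, B8=F, B9=T, B9=F, B10=T, B10=F, B11=S, B11=E, B12=T
checked all size-1 subsets: none covers 19 outcomes (max 11/19)
checked all size-2 subsets: none covers 19 outcomes (max 16/19)
checked all size-3 subsets: none covers 19 outcomes (max 18/19)
the canonical winner is {1, 2, 4, 6}: size 4, full 19-outcome coverage, earliest index list among size-4 covers
Answer: 4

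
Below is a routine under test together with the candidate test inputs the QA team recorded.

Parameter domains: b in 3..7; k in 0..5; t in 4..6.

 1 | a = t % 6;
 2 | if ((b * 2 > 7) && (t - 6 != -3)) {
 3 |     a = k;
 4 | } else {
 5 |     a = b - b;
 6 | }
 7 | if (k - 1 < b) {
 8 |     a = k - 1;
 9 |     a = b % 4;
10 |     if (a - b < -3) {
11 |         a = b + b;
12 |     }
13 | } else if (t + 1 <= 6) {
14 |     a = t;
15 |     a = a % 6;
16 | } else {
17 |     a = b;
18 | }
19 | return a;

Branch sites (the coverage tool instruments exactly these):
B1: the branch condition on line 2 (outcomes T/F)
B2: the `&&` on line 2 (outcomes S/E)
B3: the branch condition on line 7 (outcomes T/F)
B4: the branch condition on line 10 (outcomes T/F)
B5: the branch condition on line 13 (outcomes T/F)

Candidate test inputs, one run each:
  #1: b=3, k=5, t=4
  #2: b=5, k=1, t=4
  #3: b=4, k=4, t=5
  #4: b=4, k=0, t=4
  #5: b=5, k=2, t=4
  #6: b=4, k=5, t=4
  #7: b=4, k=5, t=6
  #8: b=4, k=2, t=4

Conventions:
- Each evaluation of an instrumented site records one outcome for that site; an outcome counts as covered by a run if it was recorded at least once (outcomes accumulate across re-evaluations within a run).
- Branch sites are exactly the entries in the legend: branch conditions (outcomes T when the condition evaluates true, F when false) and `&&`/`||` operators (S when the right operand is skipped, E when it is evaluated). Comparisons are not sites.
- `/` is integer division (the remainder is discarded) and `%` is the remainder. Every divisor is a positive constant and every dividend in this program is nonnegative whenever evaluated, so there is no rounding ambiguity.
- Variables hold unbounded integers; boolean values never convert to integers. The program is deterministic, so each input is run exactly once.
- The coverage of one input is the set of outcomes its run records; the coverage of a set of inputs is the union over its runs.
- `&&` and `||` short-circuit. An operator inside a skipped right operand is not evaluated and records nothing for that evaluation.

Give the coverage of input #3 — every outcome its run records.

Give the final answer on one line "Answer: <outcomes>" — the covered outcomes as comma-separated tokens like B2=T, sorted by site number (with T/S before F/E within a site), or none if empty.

Event log for input #3 (b=4, k=4, t=5):
  B2->E, B1->T, B3->T, B4->T
deduplicating events, the covered set is: B1=T, B2=E, B3=T, B4=T

Answer: B1=T, B2=E, B3=T, B4=T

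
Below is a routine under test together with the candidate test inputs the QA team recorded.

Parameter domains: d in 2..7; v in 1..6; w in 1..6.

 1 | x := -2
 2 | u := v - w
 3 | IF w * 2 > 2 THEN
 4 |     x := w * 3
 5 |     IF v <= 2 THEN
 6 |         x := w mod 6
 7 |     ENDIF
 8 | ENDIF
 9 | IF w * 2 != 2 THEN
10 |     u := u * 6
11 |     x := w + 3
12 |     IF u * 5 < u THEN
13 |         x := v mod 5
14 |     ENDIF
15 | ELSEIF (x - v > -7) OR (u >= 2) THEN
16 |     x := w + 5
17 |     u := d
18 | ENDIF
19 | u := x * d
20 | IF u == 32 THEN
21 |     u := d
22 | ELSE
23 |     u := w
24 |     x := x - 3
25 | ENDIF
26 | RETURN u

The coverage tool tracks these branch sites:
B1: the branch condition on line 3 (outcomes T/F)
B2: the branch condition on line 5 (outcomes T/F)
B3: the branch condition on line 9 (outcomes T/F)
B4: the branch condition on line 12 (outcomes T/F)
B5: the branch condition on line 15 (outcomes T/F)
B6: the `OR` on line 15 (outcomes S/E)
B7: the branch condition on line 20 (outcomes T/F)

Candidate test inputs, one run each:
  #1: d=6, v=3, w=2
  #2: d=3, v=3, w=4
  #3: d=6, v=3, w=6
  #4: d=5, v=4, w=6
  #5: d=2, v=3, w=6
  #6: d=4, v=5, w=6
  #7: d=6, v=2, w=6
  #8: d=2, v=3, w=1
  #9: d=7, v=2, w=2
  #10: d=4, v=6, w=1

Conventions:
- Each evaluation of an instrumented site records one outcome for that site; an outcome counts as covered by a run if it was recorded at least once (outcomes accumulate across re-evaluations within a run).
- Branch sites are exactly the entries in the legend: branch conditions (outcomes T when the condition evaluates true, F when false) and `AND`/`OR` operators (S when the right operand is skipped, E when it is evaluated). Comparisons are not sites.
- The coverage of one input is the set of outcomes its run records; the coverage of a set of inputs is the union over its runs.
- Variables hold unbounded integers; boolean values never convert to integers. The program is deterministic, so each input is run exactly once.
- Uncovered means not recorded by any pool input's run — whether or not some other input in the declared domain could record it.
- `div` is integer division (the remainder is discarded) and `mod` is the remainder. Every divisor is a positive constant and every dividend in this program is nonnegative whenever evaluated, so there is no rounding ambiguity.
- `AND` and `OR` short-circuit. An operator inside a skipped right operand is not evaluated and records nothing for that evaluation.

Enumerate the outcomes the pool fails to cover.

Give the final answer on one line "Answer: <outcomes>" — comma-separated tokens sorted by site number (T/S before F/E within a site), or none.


input #1, d=6, v=3, w=2: events B1->T, B2->F, B3->T, B4->F, B7->F; outcomes B1=T, B2=F, B3=T, B4=F, B7=F
input #2, d=3, v=3, w=4: events B1->T, B2->F, B3->T, B4->T, B7->F; outcomes B1=T, B2=F, B3=T, B4=T, B7=F
input #3, d=6, v=3, w=6: events B1->T, B2->F, B3->T, B4->T, B7->F; outcomes B1=T, B2=F, B3=T, B4=T, B7=F
input #4, d=5, v=4, w=6: events B1->T, B2->F, B3->T, B4->T, B7->F; outcomes B1=T, B2=F, B3=T, B4=T, B7=F
input #5, d=2, v=3, w=6: events B1->T, B2->F, B3->T, B4->T, B7->F; outcomes B1=T, B2=F, B3=T, B4=T, B7=F
input #6, d=4, v=5, w=6: events B1->T, B2->F, B3->T, B4->T, B7->F; outcomes B1=T, B2=F, B3=T, B4=T, B7=F
input #7, d=6, v=2, w=6: events B1->T, B2->T, B3->T, B4->T, B7->F; outcomes B1=T, B2=T, B3=T, B4=T, B7=F
input #8, d=2, v=3, w=1: events B1->F, B3->F, B6->S, B5->T, B7->F; outcomes B1=F, B3=F, B5=T, B6=S, B7=F
input #9, d=7, v=2, w=2: events B1->T, B2->T, B3->T, B4->F, B7->F; outcomes B1=T, B2=T, B3=T, B4=F, B7=F
input #10, d=4, v=6, w=1: events B1->F, B3->F, B6->E, B5->T, B7->F; outcomes B1=F, B3=F, B5=T, B6=E, B7=F
union over the pool: B1=T, B1=F, B2=T, B2=F, B3=T, B3=F, B4=T, B4=F, B5=T, B6=S, B6=E, B7=F
uncovered (2 of 14): B5=F, B7=T
Answer: B5=F, B7=T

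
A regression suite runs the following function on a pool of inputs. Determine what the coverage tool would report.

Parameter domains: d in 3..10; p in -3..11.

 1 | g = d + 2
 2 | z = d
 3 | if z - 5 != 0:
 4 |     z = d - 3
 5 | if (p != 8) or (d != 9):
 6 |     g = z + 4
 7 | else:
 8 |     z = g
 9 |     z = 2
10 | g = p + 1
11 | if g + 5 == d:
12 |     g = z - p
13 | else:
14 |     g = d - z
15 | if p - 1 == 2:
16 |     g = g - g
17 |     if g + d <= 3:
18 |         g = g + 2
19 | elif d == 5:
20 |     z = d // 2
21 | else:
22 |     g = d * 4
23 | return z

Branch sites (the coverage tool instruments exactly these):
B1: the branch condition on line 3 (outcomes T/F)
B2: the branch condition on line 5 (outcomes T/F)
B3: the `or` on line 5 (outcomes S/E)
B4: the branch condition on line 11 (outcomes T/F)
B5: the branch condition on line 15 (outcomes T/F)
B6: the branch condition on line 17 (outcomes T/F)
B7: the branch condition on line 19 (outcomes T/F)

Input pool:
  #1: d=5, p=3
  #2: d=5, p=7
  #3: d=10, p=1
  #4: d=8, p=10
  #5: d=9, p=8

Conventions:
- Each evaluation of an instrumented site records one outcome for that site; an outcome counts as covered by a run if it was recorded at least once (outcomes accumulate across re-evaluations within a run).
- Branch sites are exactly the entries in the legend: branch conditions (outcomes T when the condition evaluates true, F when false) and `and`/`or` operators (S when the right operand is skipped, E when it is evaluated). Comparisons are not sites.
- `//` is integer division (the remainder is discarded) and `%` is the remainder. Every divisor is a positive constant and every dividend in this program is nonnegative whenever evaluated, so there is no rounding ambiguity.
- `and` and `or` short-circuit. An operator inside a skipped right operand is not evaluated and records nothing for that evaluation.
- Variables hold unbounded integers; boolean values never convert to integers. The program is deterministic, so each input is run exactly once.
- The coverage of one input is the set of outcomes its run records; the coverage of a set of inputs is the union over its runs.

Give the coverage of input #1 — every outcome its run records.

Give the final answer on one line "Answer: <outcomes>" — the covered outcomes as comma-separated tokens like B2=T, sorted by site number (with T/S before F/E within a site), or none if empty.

Running input #1 (d=5, p=3), event by event:
  B1->F, B3->S, B2->T, B4->F, B5->T, B6->F
deduplicating events, the covered set is: B1=F, B2=T, B3=S, B4=F, B5=T, B6=F

Answer: B1=F, B2=T, B3=S, B4=F, B5=T, B6=F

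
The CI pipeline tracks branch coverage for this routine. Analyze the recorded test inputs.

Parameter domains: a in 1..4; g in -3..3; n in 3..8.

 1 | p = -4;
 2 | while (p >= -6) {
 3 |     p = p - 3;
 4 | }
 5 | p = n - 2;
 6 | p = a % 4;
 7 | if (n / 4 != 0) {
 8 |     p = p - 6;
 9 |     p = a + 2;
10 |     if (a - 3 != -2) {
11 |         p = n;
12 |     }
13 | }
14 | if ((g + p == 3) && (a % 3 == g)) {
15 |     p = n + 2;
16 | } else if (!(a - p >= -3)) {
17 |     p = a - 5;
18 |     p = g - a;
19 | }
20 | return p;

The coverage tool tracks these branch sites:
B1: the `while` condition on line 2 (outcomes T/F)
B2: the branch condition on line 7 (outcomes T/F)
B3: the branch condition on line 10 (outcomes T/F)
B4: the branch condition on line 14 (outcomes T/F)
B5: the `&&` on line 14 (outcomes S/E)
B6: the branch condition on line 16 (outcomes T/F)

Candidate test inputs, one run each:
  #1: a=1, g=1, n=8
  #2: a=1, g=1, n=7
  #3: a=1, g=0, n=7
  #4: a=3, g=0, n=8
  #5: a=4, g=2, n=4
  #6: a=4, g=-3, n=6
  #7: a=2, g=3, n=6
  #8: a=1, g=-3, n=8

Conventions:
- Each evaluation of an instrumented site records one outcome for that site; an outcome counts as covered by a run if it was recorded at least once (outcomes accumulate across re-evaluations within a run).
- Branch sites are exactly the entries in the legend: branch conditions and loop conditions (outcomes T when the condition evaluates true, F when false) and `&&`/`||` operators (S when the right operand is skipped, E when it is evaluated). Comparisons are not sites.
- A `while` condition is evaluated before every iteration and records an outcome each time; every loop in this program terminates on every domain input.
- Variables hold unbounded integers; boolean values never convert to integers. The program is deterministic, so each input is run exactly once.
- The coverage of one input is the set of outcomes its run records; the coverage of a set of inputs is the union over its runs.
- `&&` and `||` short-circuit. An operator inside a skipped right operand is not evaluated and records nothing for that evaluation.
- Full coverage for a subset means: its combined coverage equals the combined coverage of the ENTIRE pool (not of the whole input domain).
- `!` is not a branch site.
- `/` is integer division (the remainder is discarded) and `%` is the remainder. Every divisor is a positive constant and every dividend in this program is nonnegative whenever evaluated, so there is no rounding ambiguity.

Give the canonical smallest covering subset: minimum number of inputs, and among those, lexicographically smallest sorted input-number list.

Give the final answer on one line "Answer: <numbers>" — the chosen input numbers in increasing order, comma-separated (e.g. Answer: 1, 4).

#1 (a=1, g=1, n=8) -> B1->T, B1->F, B2->T, B3->F, B5->S, B4->F, B6->F; covered: B1=T, B1=F, B2=T, B3=F, B4=F, B5=S, B6=F
#2 (a=1, g=1, n=7) -> B1->T, B1->F, B2->T, B3->F, B5->S, B4->F, B6->F; covered: B1=T, B1=F, B2=T, B3=F, B4=F, B5=S, B6=F
#3 (a=1, g=0, n=7) -> B1->T, B1->F, B2->T, B3->F, B5->E, B4->F, B6->F; covered: B1=T, B1=F, B2=T, B3=F, B4=F, B5=E, B6=F
#4 (a=3, g=0, n=8) -> B1->T, B1->F, B2->T, B3->T, B5->S, B4->F, B6->T; covered: B1=T, B1=F, B2=T, B3=T, B4=F, B5=S, B6=T
#5 (a=4, g=2, n=4) -> B1->T, B1->F, B2->T, B3->T, B5->S, B4->F, B6->F; covered: B1=T, B1=F, B2=T, B3=T, B4=F, B5=S, B6=F
#6 (a=4, g=-3, n=6) -> B1->T, B1->F, B2->T, B3->T, B5->E, B4->F, B6->F; covered: B1=T, B1=F, B2=T, B3=T, B4=F, B5=E, B6=F
#7 (a=2, g=3, n=6) -> B1->T, B1->F, B2->T, B3->T, B5->S, B4->F, B6->T; covered: B1=T, B1=F, B2=T, B3=T, B4=F, B5=S, B6=T
#8 (a=1, g=-3, n=8) -> B1->T, B1->F, B2->T, B3->F, B5->S, B4->F, B6->F; covered: B1=T, B1=F, B2=T, B3=F, B4=F, B5=S, B6=F
union over all inputs: B1=T, B1=F, B2=T, B3=T, B3=F, B4=F, B5=S, B5=E, B6=T, B6=F (10 outcomes)
checked all size-1 subsets: none covers 10 outcomes (max 7/10)
the canonical winner is {3, 4}: size 2, full 10-outcome coverage, earliest index list among size-2 covers

Answer: 3, 4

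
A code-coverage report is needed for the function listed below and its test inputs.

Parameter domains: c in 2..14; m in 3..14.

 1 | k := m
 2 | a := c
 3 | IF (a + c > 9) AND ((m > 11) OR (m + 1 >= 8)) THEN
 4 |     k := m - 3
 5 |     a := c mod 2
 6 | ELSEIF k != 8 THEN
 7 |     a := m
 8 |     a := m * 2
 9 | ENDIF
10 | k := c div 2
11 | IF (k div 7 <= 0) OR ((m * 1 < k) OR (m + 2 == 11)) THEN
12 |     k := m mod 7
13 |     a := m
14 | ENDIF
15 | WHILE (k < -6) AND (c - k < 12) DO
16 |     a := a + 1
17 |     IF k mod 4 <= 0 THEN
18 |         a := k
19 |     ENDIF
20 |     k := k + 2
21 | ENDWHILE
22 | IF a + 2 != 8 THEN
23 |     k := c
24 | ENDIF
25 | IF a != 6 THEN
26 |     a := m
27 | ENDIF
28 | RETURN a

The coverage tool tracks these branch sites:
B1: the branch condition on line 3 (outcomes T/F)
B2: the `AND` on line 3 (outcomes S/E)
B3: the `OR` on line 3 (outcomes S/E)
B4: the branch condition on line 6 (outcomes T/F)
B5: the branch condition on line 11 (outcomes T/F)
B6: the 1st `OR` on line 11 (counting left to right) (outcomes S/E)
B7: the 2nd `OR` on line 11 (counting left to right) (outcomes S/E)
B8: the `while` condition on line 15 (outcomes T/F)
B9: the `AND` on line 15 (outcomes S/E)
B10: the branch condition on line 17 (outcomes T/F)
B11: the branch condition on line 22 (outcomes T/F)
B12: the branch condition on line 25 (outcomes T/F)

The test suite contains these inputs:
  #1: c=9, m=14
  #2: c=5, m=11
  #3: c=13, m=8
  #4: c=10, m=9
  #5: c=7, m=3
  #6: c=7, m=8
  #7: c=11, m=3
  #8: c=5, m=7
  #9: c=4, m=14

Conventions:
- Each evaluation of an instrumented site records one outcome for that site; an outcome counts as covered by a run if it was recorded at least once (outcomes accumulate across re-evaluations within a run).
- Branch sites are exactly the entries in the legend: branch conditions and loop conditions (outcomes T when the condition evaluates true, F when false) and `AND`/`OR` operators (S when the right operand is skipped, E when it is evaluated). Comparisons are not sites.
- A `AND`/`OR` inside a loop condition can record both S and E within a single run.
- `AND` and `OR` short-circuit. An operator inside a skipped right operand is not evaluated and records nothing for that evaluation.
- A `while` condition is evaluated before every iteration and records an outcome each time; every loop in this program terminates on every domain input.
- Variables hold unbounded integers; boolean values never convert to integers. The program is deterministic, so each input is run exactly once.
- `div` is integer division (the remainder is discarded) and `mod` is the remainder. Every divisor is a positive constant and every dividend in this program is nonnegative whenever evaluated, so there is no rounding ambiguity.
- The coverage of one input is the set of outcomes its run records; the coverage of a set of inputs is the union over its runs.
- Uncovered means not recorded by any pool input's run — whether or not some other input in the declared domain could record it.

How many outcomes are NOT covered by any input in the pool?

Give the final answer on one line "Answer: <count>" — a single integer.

input #1, c=9, m=14: outcomes B1=T, B2=E, B3=S, B5=T, B6=S, B8=F, B9=S, B11=T, B12=T
input #2, c=5, m=11: outcomes B1=T, B2=E, B3=E, B5=T, B6=S, B8=F, B9=S, B11=T, B12=T
input #3, c=13, m=8: outcomes B1=T, B2=E, B3=E, B5=T, B6=S, B8=F, B9=S, B11=T, B12=T
input #4, c=10, m=9: outcomes B1=T, B2=E, B3=E, B5=T, B6=S, B8=F, B9=S, B11=T, B12=T
input #5, c=7, m=3: outcomes B1=F, B2=E, B3=E, B4=T, B5=T, B6=S, B8=F, B9=S, B11=T, B12=T
input #6, c=7, m=8: outcomes B1=T, B2=E, B3=E, B5=T, B6=S, B8=F, B9=S, B11=T, B12=T
input #7, c=11, m=3: outcomes B1=F, B2=E, B3=E, B4=T, B5=T, B6=S, B8=F, B9=S, B11=T, B12=T
input #8, c=5, m=7: outcomes B1=T, B2=E, B3=E, B5=T, B6=S, B8=F, B9=S, B11=T, B12=T
input #9, c=4, m=14: outcomes B1=F, B2=S, B4=T, B5=T, B6=S, B8=F, B9=S, B11=T, B12=T
union over the pool: B1=T, B1=F, B2=S, B2=E, B3=S, B3=E, B4=T, B5=T, B6=S, B8=F, B9=S, B11=T, B12=T
uncovered (11 of 24): B4=F, B5=F, B6=E, B7=S, B7=E, B8=T, B9=E, B10=T, B10=F, B11=F, B12=F

Answer: 11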